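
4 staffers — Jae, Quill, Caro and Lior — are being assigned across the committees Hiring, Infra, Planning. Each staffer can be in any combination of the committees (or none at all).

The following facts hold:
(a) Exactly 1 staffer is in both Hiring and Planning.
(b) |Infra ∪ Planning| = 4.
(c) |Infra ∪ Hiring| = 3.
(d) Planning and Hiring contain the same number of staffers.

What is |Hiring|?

2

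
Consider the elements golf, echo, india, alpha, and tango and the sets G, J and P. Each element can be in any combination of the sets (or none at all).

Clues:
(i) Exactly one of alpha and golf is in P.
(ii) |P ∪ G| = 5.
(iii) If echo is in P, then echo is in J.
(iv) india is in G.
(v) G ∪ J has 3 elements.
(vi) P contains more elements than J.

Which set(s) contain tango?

From (iv): india ∈ G.
Suppose tango ∈ G: no assignment then satisfies all the clues, so tango ∉ G.

tango: P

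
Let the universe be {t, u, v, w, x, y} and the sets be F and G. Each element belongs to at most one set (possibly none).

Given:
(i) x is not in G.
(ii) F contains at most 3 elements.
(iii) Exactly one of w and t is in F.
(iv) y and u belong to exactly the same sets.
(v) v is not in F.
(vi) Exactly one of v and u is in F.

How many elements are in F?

3

From (i): x ∉ G.
From (v): v ∉ F.
(vi) (exactly one): u ∈ F.
(iv): y matches u: y ∈ F.
Suppose x ∈ F: no assignment then satisfies all the clues, so x ∉ F.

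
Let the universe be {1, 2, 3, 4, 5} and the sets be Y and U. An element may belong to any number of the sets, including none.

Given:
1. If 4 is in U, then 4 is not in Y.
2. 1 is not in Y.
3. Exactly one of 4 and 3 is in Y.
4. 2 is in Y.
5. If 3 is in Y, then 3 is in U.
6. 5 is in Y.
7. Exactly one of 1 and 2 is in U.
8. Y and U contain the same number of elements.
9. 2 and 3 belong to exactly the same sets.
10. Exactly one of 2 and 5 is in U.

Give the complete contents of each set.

From (2): 1 ∉ Y.
From (4): 2 ∈ Y.
From (6): 5 ∈ Y.
(9): 3 matches 2: 3 ∈ Y.
(3) (exactly one): 4 ∉ Y.
(5): 3 ∈ U.
(9): 2 matches 3: 2 ∈ U.
(10) (exactly one): 5 ∉ U.
(7) (exactly one): 1 ∉ U.
Suppose 4 ∉ U: no assignment then satisfies all the clues, so 4 ∈ U.

Y = {2, 3, 5}; U = {2, 3, 4}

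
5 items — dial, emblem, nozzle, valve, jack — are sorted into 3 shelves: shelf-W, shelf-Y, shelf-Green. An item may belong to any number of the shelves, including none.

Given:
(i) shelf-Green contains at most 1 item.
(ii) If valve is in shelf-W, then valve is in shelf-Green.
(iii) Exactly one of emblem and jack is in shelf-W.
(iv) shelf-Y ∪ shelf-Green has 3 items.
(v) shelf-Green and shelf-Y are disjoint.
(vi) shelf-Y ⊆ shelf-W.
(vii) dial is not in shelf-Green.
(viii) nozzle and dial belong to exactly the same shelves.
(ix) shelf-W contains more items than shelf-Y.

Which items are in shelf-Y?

shelf-Y = {dial, nozzle}

From (vii): dial ∉ shelf-Green.
(viii): nozzle matches dial: nozzle ∉ shelf-Green.
Suppose dial ∉ shelf-Y: no assignment then satisfies all the clues, so dial ∈ shelf-Y.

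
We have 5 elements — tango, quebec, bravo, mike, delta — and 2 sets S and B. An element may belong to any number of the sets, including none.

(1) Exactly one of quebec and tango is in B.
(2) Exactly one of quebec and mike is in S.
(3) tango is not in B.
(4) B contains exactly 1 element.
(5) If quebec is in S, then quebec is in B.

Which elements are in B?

B = {quebec}

From (3): tango ∉ B.
(1) (exactly one): quebec ∈ B.
(4): B already has 1, so the rest are out.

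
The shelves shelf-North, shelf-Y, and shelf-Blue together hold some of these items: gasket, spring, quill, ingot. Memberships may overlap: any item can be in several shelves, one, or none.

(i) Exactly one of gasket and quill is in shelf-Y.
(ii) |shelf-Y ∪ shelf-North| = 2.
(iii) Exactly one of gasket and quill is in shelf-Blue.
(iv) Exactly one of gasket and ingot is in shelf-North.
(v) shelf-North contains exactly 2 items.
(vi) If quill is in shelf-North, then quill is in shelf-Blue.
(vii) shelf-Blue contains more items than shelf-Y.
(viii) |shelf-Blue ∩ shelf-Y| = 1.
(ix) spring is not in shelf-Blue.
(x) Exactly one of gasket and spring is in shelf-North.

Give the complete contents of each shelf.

shelf-North = {gasket, quill}; shelf-Y = {quill}; shelf-Blue = {ingot, quill}

From (ix): spring ∉ shelf-Blue.
Suppose gasket ∉ shelf-North: no assignment then satisfies all the clues, so gasket ∈ shelf-North.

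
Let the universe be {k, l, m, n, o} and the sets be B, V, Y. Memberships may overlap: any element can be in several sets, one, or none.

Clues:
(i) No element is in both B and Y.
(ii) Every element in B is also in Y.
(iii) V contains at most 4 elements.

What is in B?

B = {}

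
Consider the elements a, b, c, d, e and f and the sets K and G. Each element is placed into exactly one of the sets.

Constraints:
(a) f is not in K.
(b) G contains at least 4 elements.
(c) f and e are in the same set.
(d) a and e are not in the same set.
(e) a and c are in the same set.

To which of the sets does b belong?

From (a): f ∉ K.
(c): e matches f: e ∉ K.
Only one set left: e ∈ G.
Only one set left: f ∈ G.
(d): a ∉ G.
(e): c matches a: c ∉ G.
Only one set left: a ∈ K.
Only one set left: c ∈ K.
(b): only 4 candidates remain for G, so all are in.

b: G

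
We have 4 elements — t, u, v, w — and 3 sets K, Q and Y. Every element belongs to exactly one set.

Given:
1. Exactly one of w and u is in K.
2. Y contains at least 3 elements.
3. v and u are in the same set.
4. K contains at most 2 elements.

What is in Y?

Y = {t, u, v}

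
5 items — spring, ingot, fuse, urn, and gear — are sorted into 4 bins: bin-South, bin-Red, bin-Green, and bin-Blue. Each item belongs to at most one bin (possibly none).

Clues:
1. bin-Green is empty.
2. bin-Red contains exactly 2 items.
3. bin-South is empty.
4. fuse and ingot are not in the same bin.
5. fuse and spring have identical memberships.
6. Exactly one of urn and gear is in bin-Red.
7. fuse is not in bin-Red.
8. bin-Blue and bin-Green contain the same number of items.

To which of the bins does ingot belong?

ingot: bin-Red

From (7): fuse ∉ bin-Red.
(1): bin-Green already has 0, so the rest are out.
(3): bin-South already has 0, so the rest are out.
(5): spring matches fuse: spring ∉ bin-Red.
Suppose ingot ∉ bin-Red: no assignment then satisfies all the clues, so ingot ∈ bin-Red.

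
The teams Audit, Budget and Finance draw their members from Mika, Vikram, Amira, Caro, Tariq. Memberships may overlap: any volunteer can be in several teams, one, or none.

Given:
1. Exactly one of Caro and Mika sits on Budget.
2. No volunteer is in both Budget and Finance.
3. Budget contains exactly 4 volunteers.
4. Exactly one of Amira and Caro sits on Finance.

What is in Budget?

Budget = {Amira, Mika, Tariq, Vikram}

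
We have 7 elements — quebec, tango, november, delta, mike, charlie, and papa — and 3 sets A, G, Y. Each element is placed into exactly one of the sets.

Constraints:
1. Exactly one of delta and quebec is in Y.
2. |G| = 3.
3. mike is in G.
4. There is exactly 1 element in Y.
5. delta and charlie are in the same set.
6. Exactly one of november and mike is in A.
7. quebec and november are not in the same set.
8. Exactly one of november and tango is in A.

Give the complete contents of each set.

A = {charlie, delta, november}; G = {mike, papa, tango}; Y = {quebec}

From (3): mike ∈ G.
(6) (exactly one): november ∈ A.
(7): quebec ∉ A.
(8) (exactly one): tango ∉ A.
Suppose quebec ∈ G: no assignment then satisfies all the clues, so quebec ∉ G.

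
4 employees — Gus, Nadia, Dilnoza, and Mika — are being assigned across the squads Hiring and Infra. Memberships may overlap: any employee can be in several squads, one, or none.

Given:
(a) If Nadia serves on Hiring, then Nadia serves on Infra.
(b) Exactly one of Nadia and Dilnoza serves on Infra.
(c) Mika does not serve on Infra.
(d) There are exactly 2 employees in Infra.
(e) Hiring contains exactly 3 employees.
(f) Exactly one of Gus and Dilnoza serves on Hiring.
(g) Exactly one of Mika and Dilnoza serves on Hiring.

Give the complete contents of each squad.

From (c): Mika ∉ Infra.
Suppose Gus ∉ Hiring: no assignment then satisfies all the clues, so Gus ∈ Hiring.

Hiring = {Gus, Mika, Nadia}; Infra = {Gus, Nadia}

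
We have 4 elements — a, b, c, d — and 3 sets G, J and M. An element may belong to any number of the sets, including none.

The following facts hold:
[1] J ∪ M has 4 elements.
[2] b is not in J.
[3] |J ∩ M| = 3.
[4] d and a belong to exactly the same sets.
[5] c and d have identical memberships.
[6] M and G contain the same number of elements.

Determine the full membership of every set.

G = {a, b, c, d}; J = {a, c, d}; M = {a, b, c, d}

From (2): b ∉ J.
Suppose a ∉ G: no assignment then satisfies all the clues, so a ∈ G.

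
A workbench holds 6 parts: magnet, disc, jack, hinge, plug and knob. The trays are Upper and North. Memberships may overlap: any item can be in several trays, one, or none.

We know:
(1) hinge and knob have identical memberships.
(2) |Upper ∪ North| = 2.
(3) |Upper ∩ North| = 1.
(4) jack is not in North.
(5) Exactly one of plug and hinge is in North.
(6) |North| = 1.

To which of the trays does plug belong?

plug: North, Upper

From (4): jack ∉ North.
Suppose plug ∉ Upper: no assignment then satisfies all the clues, so plug ∈ Upper.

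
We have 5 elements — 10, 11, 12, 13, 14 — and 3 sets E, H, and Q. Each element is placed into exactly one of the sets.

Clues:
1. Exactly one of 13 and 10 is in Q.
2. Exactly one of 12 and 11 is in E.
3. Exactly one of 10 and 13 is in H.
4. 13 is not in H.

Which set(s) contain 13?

13: Q

From (4): 13 ∉ H.
(3) (exactly one): 10 ∈ H.
(1) (exactly one): 13 ∈ Q.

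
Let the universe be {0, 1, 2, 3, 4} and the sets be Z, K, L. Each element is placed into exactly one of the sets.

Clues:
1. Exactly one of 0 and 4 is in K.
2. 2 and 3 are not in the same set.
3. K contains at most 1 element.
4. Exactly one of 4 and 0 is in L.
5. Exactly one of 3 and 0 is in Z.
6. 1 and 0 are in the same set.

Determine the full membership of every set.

Z = {3}; K = {4}; L = {0, 1, 2}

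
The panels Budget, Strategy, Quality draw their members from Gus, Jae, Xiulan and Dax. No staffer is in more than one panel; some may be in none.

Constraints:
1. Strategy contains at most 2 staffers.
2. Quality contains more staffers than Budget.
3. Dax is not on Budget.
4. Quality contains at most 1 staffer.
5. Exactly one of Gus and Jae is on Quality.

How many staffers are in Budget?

0

From (3): Dax ∉ Budget.
Suppose Gus ∈ Budget: no assignment then satisfies all the clues, so Gus ∉ Budget.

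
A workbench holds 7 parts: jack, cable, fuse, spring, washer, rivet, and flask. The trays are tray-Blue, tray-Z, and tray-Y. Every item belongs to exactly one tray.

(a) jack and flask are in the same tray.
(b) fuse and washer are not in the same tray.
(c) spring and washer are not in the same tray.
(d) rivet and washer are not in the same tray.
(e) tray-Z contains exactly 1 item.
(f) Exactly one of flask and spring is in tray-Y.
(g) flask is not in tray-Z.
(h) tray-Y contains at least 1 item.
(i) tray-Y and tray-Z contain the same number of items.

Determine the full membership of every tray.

tray-Blue = {cable, flask, fuse, jack, rivet}; tray-Z = {washer}; tray-Y = {spring}

From (g): flask ∉ tray-Z.
(a): jack matches flask: jack ∉ tray-Z.
Suppose jack ∉ tray-Blue: no assignment then satisfies all the clues, so jack ∈ tray-Blue.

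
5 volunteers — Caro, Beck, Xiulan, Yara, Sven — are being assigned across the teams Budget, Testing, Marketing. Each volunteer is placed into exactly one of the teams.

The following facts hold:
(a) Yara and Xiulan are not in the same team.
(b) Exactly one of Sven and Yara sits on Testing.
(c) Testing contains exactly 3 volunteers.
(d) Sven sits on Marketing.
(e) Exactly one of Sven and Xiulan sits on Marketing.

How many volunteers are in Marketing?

From (d): Sven ∈ Marketing.
(b) (exactly one): Yara ∈ Testing.
(e) (exactly one): Xiulan ∉ Marketing.
(a): Xiulan ∉ Testing.
(c): only 3 candidates remain for Testing, so all are in.
Only one team left: Xiulan ∈ Budget.

1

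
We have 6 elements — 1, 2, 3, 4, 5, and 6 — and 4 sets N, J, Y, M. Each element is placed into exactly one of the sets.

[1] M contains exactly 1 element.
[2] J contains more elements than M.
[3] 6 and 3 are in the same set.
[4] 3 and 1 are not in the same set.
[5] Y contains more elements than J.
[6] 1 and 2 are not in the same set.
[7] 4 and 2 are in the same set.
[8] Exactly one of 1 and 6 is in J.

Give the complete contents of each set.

N = {}; J = {3, 6}; Y = {2, 4, 5}; M = {1}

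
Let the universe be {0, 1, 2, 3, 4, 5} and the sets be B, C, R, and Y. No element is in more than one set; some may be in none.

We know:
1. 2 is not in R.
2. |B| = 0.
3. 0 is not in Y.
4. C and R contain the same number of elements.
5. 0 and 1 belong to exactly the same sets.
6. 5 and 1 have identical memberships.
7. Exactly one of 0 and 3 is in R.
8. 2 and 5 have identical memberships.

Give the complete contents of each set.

B = {}; C = {4}; R = {3}; Y = {}

From (1): 2 ∉ R.
From (3): 0 ∉ Y.
(2): B already has 0, so the rest are out.
(5): 1 matches 0: 1 ∉ Y.
(6): 5 matches 1: 5 ∉ Y.
(8): 5 matches 2: 5 ∉ R.
(8): 2 matches 5: 2 ∉ Y.
(6): 1 matches 5: 1 ∉ R.
(5): 0 matches 1: 0 ∉ R.
(7) (exactly one): 3 ∈ R.
Suppose 0 ∈ C: no assignment then satisfies all the clues, so 0 ∉ C.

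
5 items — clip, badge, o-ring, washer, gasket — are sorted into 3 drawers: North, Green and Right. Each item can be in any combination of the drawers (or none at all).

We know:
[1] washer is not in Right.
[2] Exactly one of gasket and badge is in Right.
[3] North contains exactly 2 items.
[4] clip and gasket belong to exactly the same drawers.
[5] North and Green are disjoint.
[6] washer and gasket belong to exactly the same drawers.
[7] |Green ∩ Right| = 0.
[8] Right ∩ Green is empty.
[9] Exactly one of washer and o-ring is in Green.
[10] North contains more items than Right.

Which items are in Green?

Green = {clip, gasket, washer}

From (1): washer ∉ Right.
(6): gasket matches washer: gasket ∉ Right.
(2) (exactly one): badge ∈ Right.
(4): clip matches gasket: clip ∉ Right.
(8) (disjoint): badge ∉ Green.
Suppose clip ∉ Green: no assignment then satisfies all the clues, so clip ∈ Green.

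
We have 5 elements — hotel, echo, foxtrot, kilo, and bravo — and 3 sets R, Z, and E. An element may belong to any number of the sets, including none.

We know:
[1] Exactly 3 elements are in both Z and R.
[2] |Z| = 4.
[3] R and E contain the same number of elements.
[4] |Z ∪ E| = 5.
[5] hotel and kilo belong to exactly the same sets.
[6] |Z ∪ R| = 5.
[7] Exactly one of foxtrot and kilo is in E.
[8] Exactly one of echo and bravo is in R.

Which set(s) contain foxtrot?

foxtrot: R, Z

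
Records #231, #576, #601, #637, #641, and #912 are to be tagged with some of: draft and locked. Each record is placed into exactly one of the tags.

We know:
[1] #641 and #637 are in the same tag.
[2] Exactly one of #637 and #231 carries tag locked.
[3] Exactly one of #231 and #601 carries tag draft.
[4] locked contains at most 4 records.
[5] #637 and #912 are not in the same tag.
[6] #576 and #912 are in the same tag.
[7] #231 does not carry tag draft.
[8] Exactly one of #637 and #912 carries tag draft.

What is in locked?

locked = {#231, #576, #912}

From (7): #231 ∉ draft.
(3) (exactly one): #601 ∈ draft.
Only one tag left: #231 ∈ locked.
(2) (exactly one): #637 ∉ locked.
Only one tag left: #637 ∈ draft.
(1): #641 matches #637: #641 ∈ draft.
(5): #912 ∉ draft.
(6): #576 matches #912: #576 ∉ draft.
Only one tag left: #576 ∈ locked.
Only one tag left: #912 ∈ locked.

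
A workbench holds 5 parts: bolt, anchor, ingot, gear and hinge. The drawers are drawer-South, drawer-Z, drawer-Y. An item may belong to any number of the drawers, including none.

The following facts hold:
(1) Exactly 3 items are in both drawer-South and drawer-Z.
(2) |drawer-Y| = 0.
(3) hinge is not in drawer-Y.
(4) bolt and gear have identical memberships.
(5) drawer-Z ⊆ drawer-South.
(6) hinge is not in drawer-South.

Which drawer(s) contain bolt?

bolt: drawer-South, drawer-Z

From (3): hinge ∉ drawer-Y.
From (6): hinge ∉ drawer-South.
(2): drawer-Y already has 0, so the rest are out.
(5) contrapositive: hinge ∉ drawer-Z.
Suppose bolt ∉ drawer-South: no assignment then satisfies all the clues, so bolt ∈ drawer-South.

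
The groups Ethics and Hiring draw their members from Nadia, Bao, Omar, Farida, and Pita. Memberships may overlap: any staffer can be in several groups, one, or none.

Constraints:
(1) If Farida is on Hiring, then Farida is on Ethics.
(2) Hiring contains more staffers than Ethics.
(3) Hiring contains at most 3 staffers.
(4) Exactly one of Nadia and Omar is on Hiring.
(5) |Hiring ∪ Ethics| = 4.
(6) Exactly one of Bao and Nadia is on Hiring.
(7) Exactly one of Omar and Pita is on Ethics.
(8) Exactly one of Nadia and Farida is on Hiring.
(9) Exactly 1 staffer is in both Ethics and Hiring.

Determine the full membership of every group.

Ethics = {Farida, Pita}; Hiring = {Bao, Farida, Omar}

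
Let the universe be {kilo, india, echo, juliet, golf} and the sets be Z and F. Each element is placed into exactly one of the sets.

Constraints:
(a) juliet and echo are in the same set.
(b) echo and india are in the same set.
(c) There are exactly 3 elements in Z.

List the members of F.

F = {golf, kilo}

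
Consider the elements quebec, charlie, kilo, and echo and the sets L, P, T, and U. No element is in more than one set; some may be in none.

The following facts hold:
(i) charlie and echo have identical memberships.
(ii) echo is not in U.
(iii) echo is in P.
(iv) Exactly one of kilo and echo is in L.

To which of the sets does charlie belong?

From (ii): echo ∉ U.
From (iii): echo ∈ P.
(i): charlie matches echo: charlie ∉ L.
(i): charlie matches echo: charlie ∈ P.
(iv) (exactly one): kilo ∈ L.

charlie: P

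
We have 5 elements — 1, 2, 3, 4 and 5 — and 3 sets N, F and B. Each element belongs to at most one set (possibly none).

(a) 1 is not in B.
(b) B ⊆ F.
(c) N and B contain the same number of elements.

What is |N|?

0

From (a): 1 ∉ B.
Suppose 1 ∈ N: no assignment then satisfies all the clues, so 1 ∉ N.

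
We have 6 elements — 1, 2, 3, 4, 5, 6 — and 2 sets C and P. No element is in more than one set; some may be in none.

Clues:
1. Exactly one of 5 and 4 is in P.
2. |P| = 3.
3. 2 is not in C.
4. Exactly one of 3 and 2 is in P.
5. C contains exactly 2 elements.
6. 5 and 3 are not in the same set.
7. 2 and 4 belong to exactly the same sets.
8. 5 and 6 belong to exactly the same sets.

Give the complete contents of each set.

C = {5, 6}; P = {1, 2, 4}

From (3): 2 ∉ C.
(7): 4 matches 2: 4 ∉ C.
Suppose 1 ∈ C: no assignment then satisfies all the clues, so 1 ∉ C.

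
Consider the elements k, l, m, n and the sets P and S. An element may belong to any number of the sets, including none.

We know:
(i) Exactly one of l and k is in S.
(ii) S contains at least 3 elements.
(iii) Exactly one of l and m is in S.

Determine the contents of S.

S = {k, m, n}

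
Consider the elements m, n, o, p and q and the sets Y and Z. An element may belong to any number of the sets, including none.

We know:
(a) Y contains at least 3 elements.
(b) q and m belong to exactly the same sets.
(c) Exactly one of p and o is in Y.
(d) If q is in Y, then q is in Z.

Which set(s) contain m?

m: Y, Z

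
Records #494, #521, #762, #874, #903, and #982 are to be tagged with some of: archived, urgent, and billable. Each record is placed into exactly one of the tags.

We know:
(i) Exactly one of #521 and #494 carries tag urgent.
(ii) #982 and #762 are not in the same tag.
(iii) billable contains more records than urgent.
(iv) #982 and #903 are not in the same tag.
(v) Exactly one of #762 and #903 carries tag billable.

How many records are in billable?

3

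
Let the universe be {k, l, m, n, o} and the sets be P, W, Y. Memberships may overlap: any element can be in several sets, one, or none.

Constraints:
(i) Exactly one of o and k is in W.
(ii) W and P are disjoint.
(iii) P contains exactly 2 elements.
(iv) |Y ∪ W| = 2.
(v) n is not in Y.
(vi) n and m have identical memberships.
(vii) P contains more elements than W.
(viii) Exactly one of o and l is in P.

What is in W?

W = {o}

From (v): n ∉ Y.
(vi): m matches n: m ∉ Y.
Suppose k ∈ W: no assignment then satisfies all the clues, so k ∉ W.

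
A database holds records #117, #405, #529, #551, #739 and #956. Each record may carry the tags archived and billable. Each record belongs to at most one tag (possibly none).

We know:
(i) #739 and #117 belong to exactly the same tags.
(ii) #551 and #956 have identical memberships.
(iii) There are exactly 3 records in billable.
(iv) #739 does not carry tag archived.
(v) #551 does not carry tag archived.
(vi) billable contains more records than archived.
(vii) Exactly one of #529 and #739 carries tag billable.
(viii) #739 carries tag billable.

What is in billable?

billable = {#117, #405, #739}

From (iv): #739 ∉ archived.
From (v): #551 ∉ archived.
From (viii): #739 ∈ billable.
(i): #117 matches #739: #117 ∉ archived.
(i): #117 matches #739: #117 ∈ billable.
(ii): #956 matches #551: #956 ∉ archived.
(vii) (exactly one): #529 ∉ billable.
Suppose #405 ∉ billable: no assignment then satisfies all the clues, so #405 ∈ billable.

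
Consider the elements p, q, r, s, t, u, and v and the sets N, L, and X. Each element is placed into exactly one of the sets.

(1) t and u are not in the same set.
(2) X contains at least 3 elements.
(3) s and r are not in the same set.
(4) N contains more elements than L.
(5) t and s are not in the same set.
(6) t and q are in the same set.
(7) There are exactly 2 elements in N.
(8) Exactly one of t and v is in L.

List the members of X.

X = {p, q, r, t}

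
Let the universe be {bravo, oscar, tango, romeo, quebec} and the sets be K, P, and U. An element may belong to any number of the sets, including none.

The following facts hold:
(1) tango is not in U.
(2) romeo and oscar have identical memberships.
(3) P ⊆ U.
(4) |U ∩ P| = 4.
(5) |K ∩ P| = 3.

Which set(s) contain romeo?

romeo: K, P, U

From (1): tango ∉ U.
(3) contrapositive: tango ∉ P.
Suppose romeo ∉ K: no assignment then satisfies all the clues, so romeo ∈ K.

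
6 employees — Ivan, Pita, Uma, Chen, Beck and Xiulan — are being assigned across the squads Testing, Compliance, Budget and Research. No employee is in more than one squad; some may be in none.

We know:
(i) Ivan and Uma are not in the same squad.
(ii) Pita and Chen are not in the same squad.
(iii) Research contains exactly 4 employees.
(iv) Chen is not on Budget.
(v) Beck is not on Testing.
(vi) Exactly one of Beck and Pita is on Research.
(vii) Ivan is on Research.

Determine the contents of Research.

Research = {Beck, Chen, Ivan, Xiulan}

From (iv): Chen ∉ Budget.
From (v): Beck ∉ Testing.
From (vii): Ivan ∈ Research.
(i): Uma ∉ Research.
Suppose Pita ∈ Research: no assignment then satisfies all the clues, so Pita ∉ Research.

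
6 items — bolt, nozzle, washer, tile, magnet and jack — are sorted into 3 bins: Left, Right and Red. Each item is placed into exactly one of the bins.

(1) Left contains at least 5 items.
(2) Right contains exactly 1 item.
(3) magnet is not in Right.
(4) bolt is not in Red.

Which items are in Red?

Red = {}

From (3): magnet ∉ Right.
From (4): bolt ∉ Red.
Suppose nozzle ∈ Red: no assignment then satisfies all the clues, so nozzle ∉ Red.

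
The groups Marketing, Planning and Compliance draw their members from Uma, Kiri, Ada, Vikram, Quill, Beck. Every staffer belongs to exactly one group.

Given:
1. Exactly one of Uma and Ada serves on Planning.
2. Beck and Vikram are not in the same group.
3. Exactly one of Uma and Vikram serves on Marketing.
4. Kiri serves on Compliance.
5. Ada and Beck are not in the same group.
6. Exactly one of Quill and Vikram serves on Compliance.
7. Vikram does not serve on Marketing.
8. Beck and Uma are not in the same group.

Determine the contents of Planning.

From (4): Kiri ∈ Compliance.
From (7): Vikram ∉ Marketing.
(3) (exactly one): Uma ∈ Marketing.
(8): Beck ∉ Marketing.
(1) (exactly one): Ada ∈ Planning.
(5): Beck ∉ Planning.
Only one group left: Beck ∈ Compliance.
(2): Vikram ∉ Compliance.
(6) (exactly one): Quill ∈ Compliance.
Only one group left: Vikram ∈ Planning.

Planning = {Ada, Vikram}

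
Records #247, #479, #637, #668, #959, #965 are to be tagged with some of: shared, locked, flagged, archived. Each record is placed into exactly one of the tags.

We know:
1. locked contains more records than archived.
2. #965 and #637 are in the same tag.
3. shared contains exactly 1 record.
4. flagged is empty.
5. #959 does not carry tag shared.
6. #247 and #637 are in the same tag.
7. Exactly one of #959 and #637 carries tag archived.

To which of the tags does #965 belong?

#965: locked

From (5): #959 ∉ shared.
(4): flagged already has 0, so the rest are out.
Suppose #965 ∈ shared: no assignment then satisfies all the clues, so #965 ∉ shared.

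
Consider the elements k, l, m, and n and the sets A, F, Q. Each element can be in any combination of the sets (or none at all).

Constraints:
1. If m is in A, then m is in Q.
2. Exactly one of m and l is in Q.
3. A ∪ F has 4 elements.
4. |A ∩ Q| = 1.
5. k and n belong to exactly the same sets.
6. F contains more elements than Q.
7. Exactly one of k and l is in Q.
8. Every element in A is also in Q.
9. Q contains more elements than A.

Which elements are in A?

A = {m}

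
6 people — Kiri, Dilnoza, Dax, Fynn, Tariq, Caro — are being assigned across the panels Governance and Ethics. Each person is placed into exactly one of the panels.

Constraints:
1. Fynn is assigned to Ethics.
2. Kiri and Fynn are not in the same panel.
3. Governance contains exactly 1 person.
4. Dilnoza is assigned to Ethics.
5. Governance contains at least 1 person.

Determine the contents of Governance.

Governance = {Kiri}

From (1): Fynn ∈ Ethics.
From (4): Dilnoza ∈ Ethics.
(2): Kiri ∉ Ethics.
Only one panel left: Kiri ∈ Governance.
(3): Governance already has 1, so the rest are out.
Only one panel left: Dax ∈ Ethics.
Only one panel left: Tariq ∈ Ethics.
Only one panel left: Caro ∈ Ethics.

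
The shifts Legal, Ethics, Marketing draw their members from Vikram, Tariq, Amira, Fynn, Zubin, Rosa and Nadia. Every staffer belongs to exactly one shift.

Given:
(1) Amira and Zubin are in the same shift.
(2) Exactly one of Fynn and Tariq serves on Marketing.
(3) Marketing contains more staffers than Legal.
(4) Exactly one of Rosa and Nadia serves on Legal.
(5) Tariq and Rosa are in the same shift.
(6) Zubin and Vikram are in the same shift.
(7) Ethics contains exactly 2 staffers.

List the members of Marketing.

Marketing = {Amira, Fynn, Vikram, Zubin}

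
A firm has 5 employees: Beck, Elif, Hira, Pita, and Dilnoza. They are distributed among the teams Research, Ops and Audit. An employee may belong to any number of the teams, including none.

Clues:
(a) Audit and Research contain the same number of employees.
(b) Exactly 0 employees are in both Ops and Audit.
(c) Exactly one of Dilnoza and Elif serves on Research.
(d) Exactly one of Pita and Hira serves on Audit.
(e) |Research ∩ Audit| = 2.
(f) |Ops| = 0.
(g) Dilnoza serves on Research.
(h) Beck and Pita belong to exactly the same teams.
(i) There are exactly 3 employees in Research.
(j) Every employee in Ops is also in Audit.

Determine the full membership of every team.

Research = {Beck, Dilnoza, Pita}; Ops = {}; Audit = {Beck, Elif, Pita}

From (g): Dilnoza ∈ Research.
(c) (exactly one): Elif ∉ Research.
(f): Ops already has 0, so the rest are out.
Suppose Beck ∉ Research: no assignment then satisfies all the clues, so Beck ∈ Research.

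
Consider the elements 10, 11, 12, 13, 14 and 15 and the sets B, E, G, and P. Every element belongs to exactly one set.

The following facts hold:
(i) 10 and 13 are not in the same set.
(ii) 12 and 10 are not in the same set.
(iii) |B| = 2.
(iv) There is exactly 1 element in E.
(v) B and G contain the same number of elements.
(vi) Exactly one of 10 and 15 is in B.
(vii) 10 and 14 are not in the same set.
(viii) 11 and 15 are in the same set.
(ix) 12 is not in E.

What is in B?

B = {11, 15}

From (ix): 12 ∉ E.
Suppose 10 ∈ B: no assignment then satisfies all the clues, so 10 ∉ B.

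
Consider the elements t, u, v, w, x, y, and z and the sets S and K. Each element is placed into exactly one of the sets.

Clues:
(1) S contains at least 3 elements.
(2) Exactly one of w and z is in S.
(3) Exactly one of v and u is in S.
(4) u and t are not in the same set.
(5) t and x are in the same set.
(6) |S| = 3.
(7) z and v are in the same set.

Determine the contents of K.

K = {t, v, x, z}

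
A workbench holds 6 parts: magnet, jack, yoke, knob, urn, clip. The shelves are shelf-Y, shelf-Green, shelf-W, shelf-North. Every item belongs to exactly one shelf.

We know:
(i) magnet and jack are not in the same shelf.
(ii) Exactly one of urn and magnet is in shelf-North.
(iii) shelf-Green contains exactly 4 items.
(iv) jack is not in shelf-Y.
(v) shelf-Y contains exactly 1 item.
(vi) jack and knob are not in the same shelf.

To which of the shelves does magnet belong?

magnet: shelf-North

From (iv): jack ∉ shelf-Y.
Suppose magnet ∈ shelf-Y: no assignment then satisfies all the clues, so magnet ∉ shelf-Y.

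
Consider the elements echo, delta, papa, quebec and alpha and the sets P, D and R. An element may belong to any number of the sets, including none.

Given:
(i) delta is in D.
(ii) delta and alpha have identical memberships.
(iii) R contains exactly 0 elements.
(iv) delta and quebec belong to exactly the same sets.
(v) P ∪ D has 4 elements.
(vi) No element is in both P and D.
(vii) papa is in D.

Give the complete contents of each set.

P = {}; D = {alpha, delta, papa, quebec}; R = {}

From (i): delta ∈ D.
From (vii): papa ∈ D.
(ii): alpha matches delta: alpha ∈ D.
(iii): R already has 0, so the rest are out.
(iv): quebec matches delta: quebec ∈ D.
(vi) (disjoint): delta ∉ P.
(vi) (disjoint): papa ∉ P.
(vi) (disjoint): quebec ∉ P.
(vi) (disjoint): alpha ∉ P.
Suppose echo ∈ P: no assignment then satisfies all the clues, so echo ∉ P.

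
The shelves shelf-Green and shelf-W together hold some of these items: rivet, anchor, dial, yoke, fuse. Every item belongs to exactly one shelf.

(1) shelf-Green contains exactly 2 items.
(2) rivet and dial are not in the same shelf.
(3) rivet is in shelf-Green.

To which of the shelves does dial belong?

dial: shelf-W

From (3): rivet ∈ shelf-Green.
(2): dial ∉ shelf-Green.
Only one shelf left: dial ∈ shelf-W.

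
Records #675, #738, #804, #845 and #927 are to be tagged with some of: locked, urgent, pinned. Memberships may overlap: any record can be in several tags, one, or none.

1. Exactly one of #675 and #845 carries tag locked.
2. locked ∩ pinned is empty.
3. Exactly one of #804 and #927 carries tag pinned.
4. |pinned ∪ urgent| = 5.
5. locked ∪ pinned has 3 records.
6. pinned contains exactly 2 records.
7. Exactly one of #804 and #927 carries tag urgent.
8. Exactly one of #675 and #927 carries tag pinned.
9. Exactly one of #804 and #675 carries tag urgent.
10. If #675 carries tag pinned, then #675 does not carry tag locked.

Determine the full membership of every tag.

locked = {#845}; urgent = {#675, #738, #845, #927}; pinned = {#675, #804}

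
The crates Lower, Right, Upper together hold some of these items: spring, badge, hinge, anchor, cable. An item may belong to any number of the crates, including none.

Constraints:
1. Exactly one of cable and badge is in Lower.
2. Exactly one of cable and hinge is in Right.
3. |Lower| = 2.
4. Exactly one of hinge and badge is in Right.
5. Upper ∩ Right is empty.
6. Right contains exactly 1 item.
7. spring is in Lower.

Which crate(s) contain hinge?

hinge: Right

From (7): spring ∈ Lower.
Suppose hinge ∈ Lower: no assignment then satisfies all the clues, so hinge ∉ Lower.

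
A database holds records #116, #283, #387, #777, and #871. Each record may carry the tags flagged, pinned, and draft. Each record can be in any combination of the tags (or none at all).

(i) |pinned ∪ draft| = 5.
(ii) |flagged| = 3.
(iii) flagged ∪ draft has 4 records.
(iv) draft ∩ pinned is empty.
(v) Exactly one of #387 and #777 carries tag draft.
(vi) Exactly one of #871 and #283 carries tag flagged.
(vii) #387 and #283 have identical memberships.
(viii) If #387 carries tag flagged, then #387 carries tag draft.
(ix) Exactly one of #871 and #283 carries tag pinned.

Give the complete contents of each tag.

flagged = {#283, #387, #777}; pinned = {#777, #871}; draft = {#116, #283, #387}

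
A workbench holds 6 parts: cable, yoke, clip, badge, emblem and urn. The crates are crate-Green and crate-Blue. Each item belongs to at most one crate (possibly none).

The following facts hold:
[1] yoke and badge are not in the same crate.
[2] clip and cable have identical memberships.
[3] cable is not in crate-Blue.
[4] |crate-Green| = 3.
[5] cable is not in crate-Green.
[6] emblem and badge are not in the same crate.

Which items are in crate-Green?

crate-Green = {emblem, urn, yoke}

From (3): cable ∉ crate-Blue.
From (5): cable ∉ crate-Green.
(2): clip matches cable: clip ∉ crate-Green.
(2): clip matches cable: clip ∉ crate-Blue.
Suppose yoke ∉ crate-Green: no assignment then satisfies all the clues, so yoke ∈ crate-Green.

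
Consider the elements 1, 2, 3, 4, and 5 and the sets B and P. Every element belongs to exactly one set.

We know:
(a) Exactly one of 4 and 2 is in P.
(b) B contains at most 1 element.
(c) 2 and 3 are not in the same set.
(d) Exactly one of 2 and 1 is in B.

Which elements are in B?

B = {2}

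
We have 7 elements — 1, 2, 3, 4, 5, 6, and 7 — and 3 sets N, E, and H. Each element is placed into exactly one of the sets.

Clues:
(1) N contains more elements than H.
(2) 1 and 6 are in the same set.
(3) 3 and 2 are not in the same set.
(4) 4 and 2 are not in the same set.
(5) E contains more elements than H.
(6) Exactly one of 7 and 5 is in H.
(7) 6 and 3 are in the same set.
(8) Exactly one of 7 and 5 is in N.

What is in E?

E = {1, 3, 4, 6}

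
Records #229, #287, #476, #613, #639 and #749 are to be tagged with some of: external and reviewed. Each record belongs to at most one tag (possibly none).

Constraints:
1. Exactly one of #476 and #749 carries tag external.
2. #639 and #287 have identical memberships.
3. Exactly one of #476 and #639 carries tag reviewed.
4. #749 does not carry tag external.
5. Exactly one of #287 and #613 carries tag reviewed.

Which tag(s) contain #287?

#287: reviewed

From (4): #749 ∉ external.
(1) (exactly one): #476 ∈ external.
(3) (exactly one): #639 ∈ reviewed.
(2): #287 matches #639: #287 ∉ external.
(2): #287 matches #639: #287 ∈ reviewed.
(5) (exactly one): #613 ∉ reviewed.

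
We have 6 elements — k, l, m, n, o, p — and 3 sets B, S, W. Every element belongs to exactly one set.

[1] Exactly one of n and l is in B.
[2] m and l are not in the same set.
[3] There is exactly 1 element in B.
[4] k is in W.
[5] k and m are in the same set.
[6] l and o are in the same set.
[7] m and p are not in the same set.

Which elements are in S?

From (4): k ∈ W.
(5): m matches k: m ∉ B.
(5): m matches k: m ∉ S.
(5): m matches k: m ∈ W.
(7): p ∉ W.
(2): l ∉ W.
(6): o matches l: o ∉ W.
Suppose l ∉ S: no assignment then satisfies all the clues, so l ∈ S.

S = {l, o, p}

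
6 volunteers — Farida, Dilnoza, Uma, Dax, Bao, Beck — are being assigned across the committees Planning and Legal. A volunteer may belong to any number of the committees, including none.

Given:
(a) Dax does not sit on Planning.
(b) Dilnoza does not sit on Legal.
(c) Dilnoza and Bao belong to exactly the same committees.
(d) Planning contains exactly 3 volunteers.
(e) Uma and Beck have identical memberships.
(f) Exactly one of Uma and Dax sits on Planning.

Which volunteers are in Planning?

Planning = {Beck, Farida, Uma}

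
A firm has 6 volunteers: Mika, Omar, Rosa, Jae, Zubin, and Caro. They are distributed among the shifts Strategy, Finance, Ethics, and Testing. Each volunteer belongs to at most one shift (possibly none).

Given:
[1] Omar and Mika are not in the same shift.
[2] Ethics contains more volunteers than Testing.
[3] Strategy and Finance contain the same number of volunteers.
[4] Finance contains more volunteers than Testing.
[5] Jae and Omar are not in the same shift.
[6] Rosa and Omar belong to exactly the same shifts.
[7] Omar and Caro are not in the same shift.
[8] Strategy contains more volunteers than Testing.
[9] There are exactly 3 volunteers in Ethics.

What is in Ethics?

Ethics = {Omar, Rosa, Zubin}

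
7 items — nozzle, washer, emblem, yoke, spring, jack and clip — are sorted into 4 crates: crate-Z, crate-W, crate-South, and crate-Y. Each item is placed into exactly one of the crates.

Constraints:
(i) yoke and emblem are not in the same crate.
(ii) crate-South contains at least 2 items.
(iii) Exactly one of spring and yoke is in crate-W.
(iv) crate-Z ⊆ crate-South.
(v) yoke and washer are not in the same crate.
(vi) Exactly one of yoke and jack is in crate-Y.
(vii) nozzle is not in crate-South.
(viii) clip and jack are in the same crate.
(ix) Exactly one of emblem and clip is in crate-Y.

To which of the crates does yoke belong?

yoke: crate-W

From (vii): nozzle ∉ crate-South.
(iv) contrapositive: nozzle ∉ crate-Z.
Suppose yoke ∈ crate-Z: no assignment then satisfies all the clues, so yoke ∉ crate-Z.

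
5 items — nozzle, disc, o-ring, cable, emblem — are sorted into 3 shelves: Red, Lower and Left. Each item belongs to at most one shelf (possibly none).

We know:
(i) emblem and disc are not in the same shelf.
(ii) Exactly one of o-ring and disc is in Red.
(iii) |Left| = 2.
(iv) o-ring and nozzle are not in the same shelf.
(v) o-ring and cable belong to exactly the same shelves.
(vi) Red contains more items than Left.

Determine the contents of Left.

Left = {disc, nozzle}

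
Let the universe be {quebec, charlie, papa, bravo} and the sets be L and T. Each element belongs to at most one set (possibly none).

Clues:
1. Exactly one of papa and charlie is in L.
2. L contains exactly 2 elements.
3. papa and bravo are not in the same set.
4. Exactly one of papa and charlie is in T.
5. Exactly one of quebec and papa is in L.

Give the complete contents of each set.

L = {charlie, quebec}; T = {papa}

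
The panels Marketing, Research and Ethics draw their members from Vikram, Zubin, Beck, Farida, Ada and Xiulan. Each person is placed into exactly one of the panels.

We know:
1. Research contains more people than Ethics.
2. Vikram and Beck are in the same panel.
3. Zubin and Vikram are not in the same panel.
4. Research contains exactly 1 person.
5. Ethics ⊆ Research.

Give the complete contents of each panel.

Marketing = {Ada, Beck, Farida, Vikram, Xiulan}; Research = {Zubin}; Ethics = {}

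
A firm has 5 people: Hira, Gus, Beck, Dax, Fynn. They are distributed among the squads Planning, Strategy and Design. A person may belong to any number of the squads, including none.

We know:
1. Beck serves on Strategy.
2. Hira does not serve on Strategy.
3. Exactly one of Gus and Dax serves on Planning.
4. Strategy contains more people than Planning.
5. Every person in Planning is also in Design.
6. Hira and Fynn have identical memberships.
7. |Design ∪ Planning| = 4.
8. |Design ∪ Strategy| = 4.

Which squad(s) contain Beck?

Beck: Design, Strategy

From (1): Beck ∈ Strategy.
From (2): Hira ∉ Strategy.
(6): Fynn matches Hira: Fynn ∉ Strategy.
Suppose Beck ∈ Planning: no assignment then satisfies all the clues, so Beck ∉ Planning.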